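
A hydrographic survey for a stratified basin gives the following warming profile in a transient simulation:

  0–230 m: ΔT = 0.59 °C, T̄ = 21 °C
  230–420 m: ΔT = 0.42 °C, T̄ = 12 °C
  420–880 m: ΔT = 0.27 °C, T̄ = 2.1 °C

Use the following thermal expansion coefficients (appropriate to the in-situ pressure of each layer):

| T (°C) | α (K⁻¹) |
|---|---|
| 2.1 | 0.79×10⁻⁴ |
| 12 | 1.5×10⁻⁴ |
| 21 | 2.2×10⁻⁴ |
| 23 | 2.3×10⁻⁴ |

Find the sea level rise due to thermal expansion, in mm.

51.6 mm of thermosteric rise

Layer 1 at 21 °C → α = 2.2×10⁻⁴ K⁻¹
Layer 2 at 12 °C → α = 1.5×10⁻⁴ K⁻¹
Layer 3 at 2.1 °C → α = 0.79×10⁻⁴ K⁻¹
0–230 m: 0.59 × 2.2×10⁻⁴ × 230 = 0.029854 m
Layer 2: 0.42 × 190 × 1.5×10⁻⁴ = 0.01197 m
Layer 3: 460 × 0.27 × 0.79×10⁻⁴ = 0.0098118 m
Δh = 0.029854 + 0.01197 + 0.0098118 = 0.0516358 m ≈ 51.6 mm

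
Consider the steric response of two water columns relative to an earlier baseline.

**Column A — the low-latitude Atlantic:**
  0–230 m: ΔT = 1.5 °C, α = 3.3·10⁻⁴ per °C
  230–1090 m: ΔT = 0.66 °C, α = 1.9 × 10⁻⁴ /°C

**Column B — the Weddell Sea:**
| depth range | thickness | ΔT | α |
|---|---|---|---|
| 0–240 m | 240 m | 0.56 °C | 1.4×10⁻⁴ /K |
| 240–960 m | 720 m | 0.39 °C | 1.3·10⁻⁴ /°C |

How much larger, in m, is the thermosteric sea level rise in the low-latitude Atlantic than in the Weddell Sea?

A 0–230 m: 230 × 1.5 × 3.3×10⁻⁴ = 0.11385 m
A 230–1090 m: 0.66 × 860 × 1.9×10⁻⁴ = 0.107844 m
A total: 0.221694 m
B Layer 1: 0.56 × 240 × 1.4×10⁻⁴ = 0.018816 m
B Layer 2: 1.3×10⁻⁴ × 720 × 0.39 = 0.036504 m
B total: 0.05532 m
Difference: 0.221694 − 0.05532 = 0.166374 m

0.17 m larger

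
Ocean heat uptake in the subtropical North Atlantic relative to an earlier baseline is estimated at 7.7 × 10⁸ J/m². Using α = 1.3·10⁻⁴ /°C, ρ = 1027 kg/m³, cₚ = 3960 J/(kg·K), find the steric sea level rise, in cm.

2.46 cm

Δh = αQ/(ρcₚ) = 1.3×10⁻⁴ × 7.7×10⁸ / (1027 × 3960) ≈ 0.024613 m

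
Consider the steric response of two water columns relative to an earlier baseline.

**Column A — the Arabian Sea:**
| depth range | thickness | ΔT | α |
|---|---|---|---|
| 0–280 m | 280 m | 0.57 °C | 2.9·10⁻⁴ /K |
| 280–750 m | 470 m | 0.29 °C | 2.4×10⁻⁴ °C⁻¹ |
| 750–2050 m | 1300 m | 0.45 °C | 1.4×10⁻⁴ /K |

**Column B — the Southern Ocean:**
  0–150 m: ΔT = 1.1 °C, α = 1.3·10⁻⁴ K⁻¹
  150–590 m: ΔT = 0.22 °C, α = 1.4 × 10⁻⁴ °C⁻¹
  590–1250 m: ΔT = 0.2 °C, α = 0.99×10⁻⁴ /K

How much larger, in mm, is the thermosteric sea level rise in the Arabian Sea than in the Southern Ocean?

A 0–280 m: 2.9×10⁻⁴ × 0.57 × 280 = 0.046284 m
A 280–750 m: 0.29 × 2.4×10⁻⁴ × 470 = 0.032712 m
A 0.45 × 1300 × 1.4×10⁻⁴ = 0.08190 m
A total: 0.160896 m
B 0–150 m: 1.3×10⁻⁴ × 1.1 × 150 = 0.02145 m
B Layer 2: 1.4×10⁻⁴ × 440 × 0.22 = 0.013552 m
B Layer 3: 0.99×10⁻⁴ × 660 × 0.2 = 0.013068 m
B total: 0.04807 m
Difference: 0.160896 − 0.04807 = 0.112826 m

113 mm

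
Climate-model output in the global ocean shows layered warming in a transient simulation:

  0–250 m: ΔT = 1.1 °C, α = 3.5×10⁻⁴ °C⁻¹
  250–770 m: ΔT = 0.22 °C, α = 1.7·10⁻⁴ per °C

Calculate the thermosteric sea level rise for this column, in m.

0.12 m

1.1 × 3.5×10⁻⁴ × 250 = 0.09625 m
520 × 0.22 × 1.7×10⁻⁴ = 0.019448 m
Δh = 0.09625 + 0.019448 = 0.115698 m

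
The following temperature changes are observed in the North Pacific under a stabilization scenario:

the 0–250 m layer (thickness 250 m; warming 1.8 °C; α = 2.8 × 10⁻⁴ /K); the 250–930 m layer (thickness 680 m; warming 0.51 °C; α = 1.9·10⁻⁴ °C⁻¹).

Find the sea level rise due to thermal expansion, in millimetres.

Δh = 192 mm

1.8 × 250 × 2.8×10⁻⁴ = 0.12600 m
Layer 2: 0.51 × 680 × 1.9×10⁻⁴ = 0.065892 m
Δh = 0.12600 + 0.065892 = 0.191892 m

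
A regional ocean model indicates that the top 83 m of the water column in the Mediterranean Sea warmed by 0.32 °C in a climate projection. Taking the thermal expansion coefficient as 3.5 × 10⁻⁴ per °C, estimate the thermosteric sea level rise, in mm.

Δh = αΔT·H = 3.5×10⁻⁴ × 0.32 × 83 = 0.009296 m

Δh ≈ 9.3 mm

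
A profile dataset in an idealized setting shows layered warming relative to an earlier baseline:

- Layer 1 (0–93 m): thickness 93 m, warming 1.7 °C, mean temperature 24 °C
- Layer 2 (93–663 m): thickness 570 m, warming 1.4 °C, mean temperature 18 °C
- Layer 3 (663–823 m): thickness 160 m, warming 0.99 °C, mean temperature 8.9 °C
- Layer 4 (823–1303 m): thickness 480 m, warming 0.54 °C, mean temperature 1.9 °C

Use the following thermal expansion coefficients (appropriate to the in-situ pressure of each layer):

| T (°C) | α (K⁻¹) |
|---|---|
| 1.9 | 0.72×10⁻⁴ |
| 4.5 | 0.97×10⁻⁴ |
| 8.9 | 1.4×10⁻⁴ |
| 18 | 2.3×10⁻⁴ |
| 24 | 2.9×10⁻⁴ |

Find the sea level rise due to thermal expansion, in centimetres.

Layer 1 at 24 °C → α = 2.9×10⁻⁴ K⁻¹
Layer 2 at 18 °C → α = 2.3×10⁻⁴ K⁻¹
Layer 3 at 8.9 °C → α = 1.4×10⁻⁴ K⁻¹
Layer 4 at 1.9 °C → α = 0.72×10⁻⁴ K⁻¹
0–93 m: 1.7 × 93 × 2.9×10⁻⁴ = 0.045849 m
93–663 m: 1.4 × 2.3×10⁻⁴ × 570 = 0.18354 m
0.99 × 1.4×10⁻⁴ × 160 = 0.022176 m
823–1303 m: 0.54 × 480 × 0.72×10⁻⁴ = 0.0186624 m
Δh = 0.045849 + 0.18354 + 0.022176 + 0.0186624 = 0.2702274 m ≈ 27.0 cm

27.0 cm of thermosteric rise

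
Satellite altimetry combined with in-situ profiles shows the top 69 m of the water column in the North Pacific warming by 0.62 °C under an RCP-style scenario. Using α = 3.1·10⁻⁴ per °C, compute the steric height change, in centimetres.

Δh = αΔT·H = 3.1×10⁻⁴ × 0.62 × 69 = 0.0132618 m

1.3 cm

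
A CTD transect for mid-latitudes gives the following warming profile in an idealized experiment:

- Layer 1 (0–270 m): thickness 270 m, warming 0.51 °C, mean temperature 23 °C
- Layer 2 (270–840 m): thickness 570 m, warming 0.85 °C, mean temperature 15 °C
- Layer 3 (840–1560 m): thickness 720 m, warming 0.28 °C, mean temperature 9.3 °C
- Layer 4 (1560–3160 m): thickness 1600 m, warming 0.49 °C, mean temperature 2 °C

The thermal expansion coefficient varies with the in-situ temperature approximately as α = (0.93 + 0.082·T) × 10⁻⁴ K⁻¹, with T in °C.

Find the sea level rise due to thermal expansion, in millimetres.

Layer 1: α = (0.93 + 0.082×23)×10⁻⁴ = 2.816×10⁻⁴ K⁻¹
Layer 2: α = (0.93 + 0.082×15)×10⁻⁴ = 2.16×10⁻⁴ K⁻¹
Layer 3: α = (0.93 + 0.082×9.3)×10⁻⁴ = 1.6926×10⁻⁴ K⁻¹
Layer 4: α = (0.93 + 0.082×2)×10⁻⁴ = 1.094×10⁻⁴ K⁻¹
Layer 1: 0.51 × 2.816×10⁻⁴ × 270 = 0.03877632 m
270–840 m: 0.85 × 570 × 2.16×10⁻⁴ = 0.104652 m
Layer 3: 0.28 × 720 × 1.6926×10⁻⁴ = 0.034122816 m
1600 × 1.094×10⁻⁴ × 0.49 = 0.0857696 m
Δh = 0.03877632 + 0.104652 + 0.034122816 + 0.0857696 = 0.263320736 m

Δh ≈ 260 mm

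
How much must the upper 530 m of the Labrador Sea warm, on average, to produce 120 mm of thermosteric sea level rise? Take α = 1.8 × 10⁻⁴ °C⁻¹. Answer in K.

1.3 K

ΔT = Δh/(αH) = 0.12 / (1.8×10⁻⁴ × 530) ≈ 1.258 K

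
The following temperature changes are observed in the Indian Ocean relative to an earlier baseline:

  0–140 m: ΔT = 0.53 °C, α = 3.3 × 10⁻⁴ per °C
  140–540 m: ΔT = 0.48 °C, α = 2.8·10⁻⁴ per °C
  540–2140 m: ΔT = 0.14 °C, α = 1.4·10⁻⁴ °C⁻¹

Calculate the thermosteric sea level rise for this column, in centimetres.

0–140 m: 140 × 0.53 × 3.3×10⁻⁴ = 0.024486 m
Layer 2: 400 × 0.48 × 2.8×10⁻⁴ = 0.05376 m
1.4×10⁻⁴ × 1600 × 0.14 = 0.03136 m
Δh = 0.024486 + 0.05376 + 0.03136 = 0.109606 m ≈ 11 cm

Δh ≈ 11 cm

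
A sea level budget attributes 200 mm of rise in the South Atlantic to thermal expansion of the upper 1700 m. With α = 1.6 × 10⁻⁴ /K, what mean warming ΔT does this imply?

ΔT = Δh/(αH) = 0.2 / (1.6×10⁻⁴ × 1700) ≈ 0.7353 K

0.74 K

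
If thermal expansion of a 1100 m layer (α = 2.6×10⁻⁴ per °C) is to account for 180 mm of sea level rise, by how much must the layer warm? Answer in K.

ΔT = Δh/(αH) = 0.18 / (2.6×10⁻⁴ × 1100) ≈ 0.6294 K

ΔT ≈ 0.629 K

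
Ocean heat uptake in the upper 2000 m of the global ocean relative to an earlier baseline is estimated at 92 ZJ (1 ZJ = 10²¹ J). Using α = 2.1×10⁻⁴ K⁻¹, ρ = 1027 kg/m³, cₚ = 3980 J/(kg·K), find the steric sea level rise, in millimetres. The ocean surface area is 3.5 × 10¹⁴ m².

Per unit area: Q = 92×10²¹ / (3.5×10¹⁴) ≈ 2.629×10⁸ J/m²
Δh = αQ/(ρcₚ) = 2.1×10⁻⁴ × 2.629×10⁸ / (1027 × 3980) ≈ 0.013507 m

14 mm of thermosteric rise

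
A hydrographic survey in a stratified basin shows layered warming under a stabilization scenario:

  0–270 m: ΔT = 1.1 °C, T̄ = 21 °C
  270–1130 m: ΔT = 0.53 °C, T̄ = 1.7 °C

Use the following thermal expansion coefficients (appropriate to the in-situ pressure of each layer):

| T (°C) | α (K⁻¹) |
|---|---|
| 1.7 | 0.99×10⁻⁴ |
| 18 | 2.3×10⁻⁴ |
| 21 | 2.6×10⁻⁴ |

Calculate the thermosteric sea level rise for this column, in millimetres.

Layer 1 at 21 °C → α = 2.6×10⁻⁴ K⁻¹
Layer 2 at 1.7 °C → α = 0.99×10⁻⁴ K⁻¹
Layer 1: 2.6×10⁻⁴ × 270 × 1.1 = 0.07722 m
0.53 × 860 × 0.99×10⁻⁴ = 0.0451242 m
Δh = 0.07722 + 0.0451242 = 0.1223442 m

Δh ≈ 122 mm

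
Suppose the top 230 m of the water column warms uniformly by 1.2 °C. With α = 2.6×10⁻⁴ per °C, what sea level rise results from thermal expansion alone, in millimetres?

Δh = αΔT·H = 2.6×10⁻⁴ × 1.2 × 230 = 0.07176 m

72 mm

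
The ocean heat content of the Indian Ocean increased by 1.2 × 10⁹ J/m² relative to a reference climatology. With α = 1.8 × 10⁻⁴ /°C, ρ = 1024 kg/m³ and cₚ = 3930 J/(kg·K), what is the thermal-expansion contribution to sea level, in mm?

Δh ≈ 54 mm

Δh = αQ/(ρcₚ) = 1.8×10⁻⁴ × 1.2×10⁹ / (1024 × 3930) ≈ 0.053674 m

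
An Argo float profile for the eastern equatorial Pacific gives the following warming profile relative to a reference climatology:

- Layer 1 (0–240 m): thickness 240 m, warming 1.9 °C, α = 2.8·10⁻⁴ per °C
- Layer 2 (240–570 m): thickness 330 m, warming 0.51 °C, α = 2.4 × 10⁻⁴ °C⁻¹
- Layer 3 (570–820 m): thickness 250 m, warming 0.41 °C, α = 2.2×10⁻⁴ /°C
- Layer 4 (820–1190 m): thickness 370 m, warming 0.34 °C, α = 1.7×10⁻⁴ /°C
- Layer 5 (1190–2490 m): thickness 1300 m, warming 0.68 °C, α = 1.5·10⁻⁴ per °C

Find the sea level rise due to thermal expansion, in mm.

0–240 m: 240 × 2.8×10⁻⁴ × 1.9 = 0.12768 m
240–570 m: 330 × 2.4×10⁻⁴ × 0.51 = 0.040392 m
570–820 m: 0.41 × 2.2×10⁻⁴ × 250 = 0.02255 m
820–1190 m: 1.7×10⁻⁴ × 370 × 0.34 = 0.021386 m
Layer 5: 1.5×10⁻⁴ × 0.68 × 1300 = 0.13260 m
Δh = 0.12768 + 0.040392 + 0.02255 + 0.021386 + 0.13260 = 0.344608 m

345 mm of thermosteric rise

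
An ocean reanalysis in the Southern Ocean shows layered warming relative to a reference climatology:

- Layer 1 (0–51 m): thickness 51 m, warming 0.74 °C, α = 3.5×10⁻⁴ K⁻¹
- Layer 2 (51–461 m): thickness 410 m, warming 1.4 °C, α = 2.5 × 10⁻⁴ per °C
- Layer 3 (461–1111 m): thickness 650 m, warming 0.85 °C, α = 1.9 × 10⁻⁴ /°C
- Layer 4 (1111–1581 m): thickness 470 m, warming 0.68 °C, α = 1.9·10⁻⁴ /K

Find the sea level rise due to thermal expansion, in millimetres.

320 mm of thermosteric rise

Layer 1: 3.5×10⁻⁴ × 0.74 × 51 = 0.013209 m
410 × 1.4 × 2.5×10⁻⁴ = 0.14350 m
650 × 1.9×10⁻⁴ × 0.85 = 0.104975 m
1.9×10⁻⁴ × 470 × 0.68 = 0.060724 m
Δh = 0.013209 + 0.14350 + 0.104975 + 0.060724 = 0.322408 m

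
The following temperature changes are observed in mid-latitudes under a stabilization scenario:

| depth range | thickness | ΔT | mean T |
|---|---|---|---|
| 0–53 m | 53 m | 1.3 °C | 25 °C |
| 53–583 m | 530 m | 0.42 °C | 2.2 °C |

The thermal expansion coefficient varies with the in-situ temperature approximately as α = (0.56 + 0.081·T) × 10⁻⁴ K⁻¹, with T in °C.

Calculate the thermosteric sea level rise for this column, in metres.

Layer 1: α = (0.56 + 0.081×25)×10⁻⁴ = 2.585×10⁻⁴ K⁻¹
Layer 2: α = (0.56 + 0.081×2.2)×10⁻⁴ = 0.7382×10⁻⁴ K⁻¹
0–53 m: 1.3 × 2.585×10⁻⁴ × 53 = 0.01781065 m
53–583 m: 0.42 × 0.7382×10⁻⁴ × 530 = 0.016432332 m
Δh = 0.01781065 + 0.016432332 = 0.034242982 m ≈ 0.034 m

0.034 m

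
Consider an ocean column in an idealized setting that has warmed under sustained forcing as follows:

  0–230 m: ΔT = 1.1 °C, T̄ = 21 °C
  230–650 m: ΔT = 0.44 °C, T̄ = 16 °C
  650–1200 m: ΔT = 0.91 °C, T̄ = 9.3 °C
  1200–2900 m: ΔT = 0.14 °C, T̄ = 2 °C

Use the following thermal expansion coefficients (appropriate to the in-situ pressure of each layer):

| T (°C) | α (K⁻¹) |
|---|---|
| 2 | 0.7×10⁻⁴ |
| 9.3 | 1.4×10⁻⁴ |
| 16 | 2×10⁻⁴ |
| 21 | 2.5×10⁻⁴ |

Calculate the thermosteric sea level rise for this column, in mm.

Layer 1 at 21 °C → α = 2.5×10⁻⁴ K⁻¹
Layer 2 at 16 °C → α = 2×10⁻⁴ K⁻¹
Layer 3 at 9.3 °C → α = 1.4×10⁻⁴ K⁻¹
Layer 4 at 2 °C → α = 0.7×10⁻⁴ K⁻¹
Layer 1: 1.1 × 2.5×10⁻⁴ × 230 = 0.06325 m
Layer 2: 0.44 × 2×10⁻⁴ × 420 = 0.03696 m
650–1200 m: 0.91 × 1.4×10⁻⁴ × 550 = 0.07007 m
1200–2900 m: 0.7×10⁻⁴ × 1700 × 0.14 = 0.01666 m
Δh = 0.06325 + 0.03696 + 0.07007 + 0.01666 = 0.18694 m ≈ 187 mm

187 mm of thermosteric rise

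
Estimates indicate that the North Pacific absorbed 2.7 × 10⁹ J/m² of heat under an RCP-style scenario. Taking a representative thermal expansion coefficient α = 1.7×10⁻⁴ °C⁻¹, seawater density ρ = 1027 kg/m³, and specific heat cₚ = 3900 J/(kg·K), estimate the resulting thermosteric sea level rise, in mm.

110 mm of thermosteric rise

Δh = αQ/(ρcₚ) = 1.7×10⁻⁴ × 2.7×10⁹ / (1027 × 3900) ≈ 0.11460 m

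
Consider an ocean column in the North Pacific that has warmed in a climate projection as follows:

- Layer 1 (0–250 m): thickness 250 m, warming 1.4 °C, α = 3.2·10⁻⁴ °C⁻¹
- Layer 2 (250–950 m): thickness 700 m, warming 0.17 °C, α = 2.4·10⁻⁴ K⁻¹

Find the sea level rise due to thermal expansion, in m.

Δh = 0.14 m

0–250 m: 1.4 × 250 × 3.2×10⁻⁴ = 0.11200 m
Layer 2: 2.4×10⁻⁴ × 700 × 0.17 = 0.02856 m
Δh = 0.11200 + 0.02856 = 0.14056 m ≈ 0.14 m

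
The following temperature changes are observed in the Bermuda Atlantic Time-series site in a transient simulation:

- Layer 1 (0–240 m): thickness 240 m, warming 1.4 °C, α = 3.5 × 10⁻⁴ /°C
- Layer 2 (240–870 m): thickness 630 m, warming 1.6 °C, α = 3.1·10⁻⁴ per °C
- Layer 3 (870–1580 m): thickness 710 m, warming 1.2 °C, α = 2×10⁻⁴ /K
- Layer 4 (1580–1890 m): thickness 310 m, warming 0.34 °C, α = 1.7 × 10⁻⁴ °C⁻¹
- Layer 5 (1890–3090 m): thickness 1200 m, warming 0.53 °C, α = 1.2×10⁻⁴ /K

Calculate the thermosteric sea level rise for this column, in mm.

Δh ≈ 690 mm

240 × 3.5×10⁻⁴ × 1.4 = 0.11760 m
Layer 2: 3.1×10⁻⁴ × 630 × 1.6 = 0.31248 m
2×10⁻⁴ × 1.2 × 710 = 0.17040 m
1580–1890 m: 310 × 1.7×10⁻⁴ × 0.34 = 0.017918 m
1890–3090 m: 1200 × 1.2×10⁻⁴ × 0.53 = 0.07632 m
Δh = 0.11760 + 0.31248 + 0.17040 + 0.017918 + 0.07632 = 0.694718 m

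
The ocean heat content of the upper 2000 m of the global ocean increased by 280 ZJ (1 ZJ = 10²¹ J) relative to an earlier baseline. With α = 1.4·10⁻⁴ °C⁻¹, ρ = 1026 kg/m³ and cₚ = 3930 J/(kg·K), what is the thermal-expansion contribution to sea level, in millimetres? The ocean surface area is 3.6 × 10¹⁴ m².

Per unit area: Q = 280×10²¹ / (3.6×10¹⁴) ≈ 7.778×10⁸ J/m²
Δh = αQ/(ρcₚ) = 1.4×10⁻⁴ × 7.778×10⁸ / (1026 × 3930) ≈ 0.027006 m

27.0 mm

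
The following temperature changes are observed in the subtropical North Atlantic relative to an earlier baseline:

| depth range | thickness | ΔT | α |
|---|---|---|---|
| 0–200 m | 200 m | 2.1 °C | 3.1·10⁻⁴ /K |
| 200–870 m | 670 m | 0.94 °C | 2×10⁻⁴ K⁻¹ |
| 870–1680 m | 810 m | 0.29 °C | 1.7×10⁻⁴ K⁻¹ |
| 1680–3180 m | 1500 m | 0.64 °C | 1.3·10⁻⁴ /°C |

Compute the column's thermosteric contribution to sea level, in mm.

0–200 m: 2.1 × 3.1×10⁻⁴ × 200 = 0.13020 m
Layer 2: 670 × 0.94 × 2×10⁻⁴ = 0.12596 m
870–1680 m: 1.7×10⁻⁴ × 0.29 × 810 = 0.039933 m
Layer 4: 1500 × 0.64 × 1.3×10⁻⁴ = 0.12480 m
Δh = 0.13020 + 0.12596 + 0.039933 + 0.12480 = 0.420893 m ≈ 421 mm

421 mm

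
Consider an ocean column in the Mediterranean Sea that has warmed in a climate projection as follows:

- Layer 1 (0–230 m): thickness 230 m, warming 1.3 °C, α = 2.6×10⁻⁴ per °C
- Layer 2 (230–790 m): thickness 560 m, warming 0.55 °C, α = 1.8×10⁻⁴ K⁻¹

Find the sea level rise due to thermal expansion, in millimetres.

0–230 m: 1.3 × 230 × 2.6×10⁻⁴ = 0.07774 m
Layer 2: 0.55 × 560 × 1.8×10⁻⁴ = 0.05544 m
Δh = 0.07774 + 0.05544 = 0.13318 m

Δh = 133 mm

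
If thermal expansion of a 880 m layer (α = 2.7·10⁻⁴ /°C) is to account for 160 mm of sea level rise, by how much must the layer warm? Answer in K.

ΔT = Δh/(αH) = 0.16 / (2.7×10⁻⁴ × 880) ≈ 0.6734 K

ΔT ≈ 0.673 K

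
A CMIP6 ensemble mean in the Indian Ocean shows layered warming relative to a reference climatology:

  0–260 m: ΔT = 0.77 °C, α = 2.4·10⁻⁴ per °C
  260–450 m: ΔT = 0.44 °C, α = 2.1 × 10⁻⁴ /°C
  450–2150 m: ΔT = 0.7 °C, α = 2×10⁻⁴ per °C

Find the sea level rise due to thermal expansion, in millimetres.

about 304 mm

0.77 × 260 × 2.4×10⁻⁴ = 0.048048 m
Layer 2: 190 × 2.1×10⁻⁴ × 0.44 = 0.017556 m
2×10⁻⁴ × 1700 × 0.7 = 0.23800 m
Δh = 0.048048 + 0.017556 + 0.23800 = 0.303604 m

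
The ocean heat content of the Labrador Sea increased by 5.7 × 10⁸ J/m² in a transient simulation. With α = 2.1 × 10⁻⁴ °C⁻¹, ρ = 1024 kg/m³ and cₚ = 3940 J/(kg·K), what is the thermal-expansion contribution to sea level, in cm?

3.0 cm of thermosteric rise

Δh = αQ/(ρcₚ) = 2.1×10⁻⁴ × 5.7×10⁸ / (1024 × 3940) ≈ 0.029669 m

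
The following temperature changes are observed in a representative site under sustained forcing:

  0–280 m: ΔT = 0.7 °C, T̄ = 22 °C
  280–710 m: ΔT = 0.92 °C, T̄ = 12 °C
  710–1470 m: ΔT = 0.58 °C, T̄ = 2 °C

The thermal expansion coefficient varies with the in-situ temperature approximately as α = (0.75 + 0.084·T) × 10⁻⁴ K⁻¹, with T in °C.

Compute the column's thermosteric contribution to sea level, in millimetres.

161 mm of thermosteric rise

Layer 1: α = (0.75 + 0.084×22)×10⁻⁴ = 2.598×10⁻⁴ K⁻¹
Layer 2: α = (0.75 + 0.084×12)×10⁻⁴ = 1.758×10⁻⁴ K⁻¹
Layer 3: α = (0.75 + 0.084×2)×10⁻⁴ = 0.918×10⁻⁴ K⁻¹
0–280 m: 2.598×10⁻⁴ × 280 × 0.7 = 0.0509208 m
Layer 2: 430 × 0.92 × 1.758×10⁻⁴ = 0.06954648 m
710–1470 m: 0.58 × 0.918×10⁻⁴ × 760 = 0.04046544 m
Δh = 0.0509208 + 0.06954648 + 0.04046544 = 0.16093272 m ≈ 161 mm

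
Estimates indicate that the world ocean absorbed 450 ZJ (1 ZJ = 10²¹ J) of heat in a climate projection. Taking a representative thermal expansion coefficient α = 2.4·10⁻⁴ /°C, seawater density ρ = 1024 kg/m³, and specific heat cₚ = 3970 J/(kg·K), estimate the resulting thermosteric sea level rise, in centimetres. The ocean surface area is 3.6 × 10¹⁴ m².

7.4 cm of thermosteric rise

Per unit area: Q = 450×10²¹ / (3.6×10¹⁴) = 1.25×10⁹ J/m²
Δh = αQ/(ρcₚ) = 2.4×10⁻⁴ × 1.25×10⁹ / (1024 × 3970) ≈ 0.073796 m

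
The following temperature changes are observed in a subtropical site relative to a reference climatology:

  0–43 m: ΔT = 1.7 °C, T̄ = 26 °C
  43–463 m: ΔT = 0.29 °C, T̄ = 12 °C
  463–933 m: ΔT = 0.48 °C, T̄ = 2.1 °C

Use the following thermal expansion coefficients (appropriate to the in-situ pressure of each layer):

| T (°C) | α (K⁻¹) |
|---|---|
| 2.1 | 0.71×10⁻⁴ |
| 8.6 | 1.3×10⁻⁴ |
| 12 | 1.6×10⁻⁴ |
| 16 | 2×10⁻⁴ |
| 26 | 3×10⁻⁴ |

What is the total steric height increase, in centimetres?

about 5.7 cm

Layer 1 at 26 °C → α = 3×10⁻⁴ K⁻¹
Layer 2 at 12 °C → α = 1.6×10⁻⁴ K⁻¹
Layer 3 at 2.1 °C → α = 0.71×10⁻⁴ K⁻¹
0–43 m: 1.7 × 3×10⁻⁴ × 43 = 0.02193 m
420 × 1.6×10⁻⁴ × 0.29 = 0.019488 m
Layer 3: 0.71×10⁻⁴ × 470 × 0.48 = 0.0160176 m
Δh = 0.02193 + 0.019488 + 0.0160176 = 0.0574356 m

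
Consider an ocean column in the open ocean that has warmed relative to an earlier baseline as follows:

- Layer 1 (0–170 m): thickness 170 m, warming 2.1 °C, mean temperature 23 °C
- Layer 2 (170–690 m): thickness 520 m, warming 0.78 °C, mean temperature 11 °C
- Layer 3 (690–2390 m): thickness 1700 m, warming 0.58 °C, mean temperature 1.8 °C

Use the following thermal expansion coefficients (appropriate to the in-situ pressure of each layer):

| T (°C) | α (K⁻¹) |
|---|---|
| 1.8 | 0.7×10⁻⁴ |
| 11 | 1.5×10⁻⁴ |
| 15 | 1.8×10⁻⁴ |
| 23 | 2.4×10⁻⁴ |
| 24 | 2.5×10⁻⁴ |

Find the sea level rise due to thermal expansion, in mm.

Layer 1 at 23 °C → α = 2.4×10⁻⁴ K⁻¹
Layer 2 at 11 °C → α = 1.5×10⁻⁴ K⁻¹
Layer 3 at 1.8 °C → α = 0.7×10⁻⁴ K⁻¹
0–170 m: 170 × 2.1 × 2.4×10⁻⁴ = 0.08568 m
520 × 0.78 × 1.5×10⁻⁴ = 0.06084 m
0.58 × 0.7×10⁻⁴ × 1700 = 0.06902 m
Δh = 0.08568 + 0.06084 + 0.06902 = 0.21554 m

Δh ≈ 216 mm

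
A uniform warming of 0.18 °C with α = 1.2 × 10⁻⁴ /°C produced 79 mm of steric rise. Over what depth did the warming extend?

H ≈ 3700 m

H = Δh/(αΔT) = 0.079 / (1.2×10⁻⁴ × 0.18) ≈ 3657 m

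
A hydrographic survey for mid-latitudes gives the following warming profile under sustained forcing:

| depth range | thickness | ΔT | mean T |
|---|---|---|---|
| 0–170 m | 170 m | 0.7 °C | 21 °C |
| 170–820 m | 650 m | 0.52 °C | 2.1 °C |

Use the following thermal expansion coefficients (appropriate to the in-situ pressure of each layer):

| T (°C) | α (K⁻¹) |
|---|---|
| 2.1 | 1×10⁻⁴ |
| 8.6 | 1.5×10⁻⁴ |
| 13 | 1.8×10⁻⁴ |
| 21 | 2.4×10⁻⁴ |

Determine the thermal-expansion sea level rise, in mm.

Δh ≈ 62.4 mm

Layer 1 at 21 °C → α = 2.4×10⁻⁴ K⁻¹
Layer 2 at 2.1 °C → α = 1×10⁻⁴ K⁻¹
0–170 m: 0.7 × 170 × 2.4×10⁻⁴ = 0.02856 m
170–820 m: 1×10⁻⁴ × 0.52 × 650 = 0.03380 m
Δh = 0.02856 + 0.03380 = 0.06236 m ≈ 62.4 mm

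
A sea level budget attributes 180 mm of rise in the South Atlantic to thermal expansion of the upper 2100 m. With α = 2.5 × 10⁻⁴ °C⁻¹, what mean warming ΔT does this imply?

about 0.343 K

ΔT = Δh/(αH) = 0.18 / (2.5×10⁻⁴ × 2100) ≈ 0.3429 K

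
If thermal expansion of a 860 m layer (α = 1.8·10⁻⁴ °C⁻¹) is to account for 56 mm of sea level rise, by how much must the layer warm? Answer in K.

ΔT ≈ 0.362 K

ΔT = Δh/(αH) = 0.056 / (1.8×10⁻⁴ × 860) ≈ 0.3618 K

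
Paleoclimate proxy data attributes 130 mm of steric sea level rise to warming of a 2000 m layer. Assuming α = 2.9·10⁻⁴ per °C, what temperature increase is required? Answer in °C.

ΔT = Δh/(αH) = 0.13 / (2.9×10⁻⁴ × 2000) ≈ 0.2241 °C

0.224 °C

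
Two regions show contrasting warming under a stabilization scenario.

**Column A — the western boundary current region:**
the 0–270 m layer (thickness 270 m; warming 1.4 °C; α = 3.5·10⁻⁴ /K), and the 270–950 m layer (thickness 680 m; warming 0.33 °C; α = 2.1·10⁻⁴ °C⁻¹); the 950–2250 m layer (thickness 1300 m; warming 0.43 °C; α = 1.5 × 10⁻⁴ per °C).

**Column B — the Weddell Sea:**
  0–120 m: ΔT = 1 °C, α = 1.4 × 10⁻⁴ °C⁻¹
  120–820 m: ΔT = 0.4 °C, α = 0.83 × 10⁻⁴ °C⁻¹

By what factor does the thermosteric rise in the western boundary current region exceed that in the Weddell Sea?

a factor of 6.58

A 1.4 × 270 × 3.5×10⁻⁴ = 0.13230 m
A 2.1×10⁻⁴ × 680 × 0.33 = 0.047124 m
A Layer 3: 1300 × 0.43 × 1.5×10⁻⁴ = 0.08385 m
A total: 0.263274 m
B 0–120 m: 1 × 120 × 1.4×10⁻⁴ = 0.01680 m
B Layer 2: 0.83×10⁻⁴ × 0.4 × 700 = 0.02324 m
B total: 0.04004 m
Ratio: 0.263274 / 0.04004 ≈ 6.575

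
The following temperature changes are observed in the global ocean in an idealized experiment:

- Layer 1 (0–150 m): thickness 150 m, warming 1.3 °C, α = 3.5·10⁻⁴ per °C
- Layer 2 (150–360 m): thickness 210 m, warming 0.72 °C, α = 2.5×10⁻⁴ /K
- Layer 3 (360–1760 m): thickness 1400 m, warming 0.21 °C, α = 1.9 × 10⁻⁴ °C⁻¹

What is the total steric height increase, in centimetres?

about 16.2 cm

0–150 m: 1.3 × 150 × 3.5×10⁻⁴ = 0.06825 m
0.72 × 210 × 2.5×10⁻⁴ = 0.03780 m
0.21 × 1400 × 1.9×10⁻⁴ = 0.05586 m
Δh = 0.06825 + 0.03780 + 0.05586 = 0.16191 m ≈ 16.2 cm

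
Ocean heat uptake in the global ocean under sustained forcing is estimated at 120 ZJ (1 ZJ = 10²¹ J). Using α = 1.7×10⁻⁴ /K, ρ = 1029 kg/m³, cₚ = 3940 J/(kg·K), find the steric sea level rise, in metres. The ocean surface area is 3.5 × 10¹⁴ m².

Per unit area: Q = 120×10²¹ / (3.5×10¹⁴) ≈ 3.429×10⁸ J/m²
Δh = αQ/(ρcₚ) = 1.7×10⁻⁴ × 3.429×10⁸ / (1029 × 3940) ≈ 0.014378 m

Δh ≈ 0.014 m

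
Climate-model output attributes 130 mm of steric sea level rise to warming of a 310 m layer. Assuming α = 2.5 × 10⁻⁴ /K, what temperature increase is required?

ΔT = Δh/(αH) = 0.13 / (2.5×10⁻⁴ × 310) ≈ 1.677 K

ΔT ≈ 1.7 K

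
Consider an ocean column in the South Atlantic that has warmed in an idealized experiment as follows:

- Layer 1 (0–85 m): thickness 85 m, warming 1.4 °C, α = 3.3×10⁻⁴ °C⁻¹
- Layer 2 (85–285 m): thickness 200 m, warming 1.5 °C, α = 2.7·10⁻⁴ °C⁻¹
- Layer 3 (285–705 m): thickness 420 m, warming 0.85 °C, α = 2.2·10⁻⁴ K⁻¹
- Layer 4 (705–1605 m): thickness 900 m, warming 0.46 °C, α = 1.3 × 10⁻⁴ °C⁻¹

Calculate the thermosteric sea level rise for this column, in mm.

Δh ≈ 253 mm

0–85 m: 1.4 × 85 × 3.3×10⁻⁴ = 0.03927 m
85–285 m: 200 × 1.5 × 2.7×10⁻⁴ = 0.08100 m
285–705 m: 0.85 × 420 × 2.2×10⁻⁴ = 0.07854 m
900 × 0.46 × 1.3×10⁻⁴ = 0.05382 m
Δh = 0.03927 + 0.08100 + 0.07854 + 0.05382 = 0.25263 m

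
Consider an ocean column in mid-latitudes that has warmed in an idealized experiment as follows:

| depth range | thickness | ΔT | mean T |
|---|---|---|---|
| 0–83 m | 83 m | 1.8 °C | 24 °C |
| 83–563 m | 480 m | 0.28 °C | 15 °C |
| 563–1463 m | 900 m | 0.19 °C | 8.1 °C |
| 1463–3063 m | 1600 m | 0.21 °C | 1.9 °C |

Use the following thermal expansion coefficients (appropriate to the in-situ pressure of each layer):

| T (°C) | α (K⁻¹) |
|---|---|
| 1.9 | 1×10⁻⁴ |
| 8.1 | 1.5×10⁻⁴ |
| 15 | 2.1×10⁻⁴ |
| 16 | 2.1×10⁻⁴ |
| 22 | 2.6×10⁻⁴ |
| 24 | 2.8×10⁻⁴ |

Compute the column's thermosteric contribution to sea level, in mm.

130 mm of thermosteric rise

Layer 1 at 24 °C → α = 2.8×10⁻⁴ K⁻¹
Layer 2 at 15 °C → α = 2.1×10⁻⁴ K⁻¹
Layer 3 at 8.1 °C → α = 1.5×10⁻⁴ K⁻¹
Layer 4 at 1.9 °C → α = 1×10⁻⁴ K⁻¹
Layer 1: 2.8×10⁻⁴ × 83 × 1.8 = 0.041832 m
Layer 2: 480 × 2.1×10⁻⁴ × 0.28 = 0.028224 m
563–1463 m: 0.19 × 1.5×10⁻⁴ × 900 = 0.02565 m
1463–3063 m: 1600 × 0.21 × 1×10⁻⁴ = 0.03360 m
Δh = 0.041832 + 0.028224 + 0.02565 + 0.03360 = 0.129306 m ≈ 130 mm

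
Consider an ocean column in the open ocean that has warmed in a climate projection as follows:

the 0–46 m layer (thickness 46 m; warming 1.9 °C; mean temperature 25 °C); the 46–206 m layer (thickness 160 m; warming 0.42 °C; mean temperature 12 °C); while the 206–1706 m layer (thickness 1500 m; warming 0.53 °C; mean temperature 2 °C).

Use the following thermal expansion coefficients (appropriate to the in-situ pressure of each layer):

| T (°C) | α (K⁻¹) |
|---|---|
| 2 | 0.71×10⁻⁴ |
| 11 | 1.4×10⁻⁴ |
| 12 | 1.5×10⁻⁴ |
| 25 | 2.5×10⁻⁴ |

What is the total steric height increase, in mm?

Layer 1 at 25 °C → α = 2.5×10⁻⁴ K⁻¹
Layer 2 at 12 °C → α = 1.5×10⁻⁴ K⁻¹
Layer 3 at 2 °C → α = 0.71×10⁻⁴ K⁻¹
0–46 m: 46 × 1.9 × 2.5×10⁻⁴ = 0.02185 m
46–206 m: 1.5×10⁻⁴ × 160 × 0.42 = 0.01008 m
206–1706 m: 0.53 × 1500 × 0.71×10⁻⁴ = 0.056445 m
Δh = 0.02185 + 0.01008 + 0.056445 = 0.088375 m

about 88 mm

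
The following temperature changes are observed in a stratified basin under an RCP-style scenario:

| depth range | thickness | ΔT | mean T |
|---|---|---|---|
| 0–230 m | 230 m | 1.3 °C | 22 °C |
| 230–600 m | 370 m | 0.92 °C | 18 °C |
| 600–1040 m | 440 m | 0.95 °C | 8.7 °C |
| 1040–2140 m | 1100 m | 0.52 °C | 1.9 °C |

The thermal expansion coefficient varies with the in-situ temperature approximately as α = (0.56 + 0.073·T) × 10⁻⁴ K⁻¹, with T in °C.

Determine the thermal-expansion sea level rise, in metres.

0.22 m

Layer 1: α = (0.56 + 0.073×22)×10⁻⁴ = 2.166×10⁻⁴ K⁻¹
Layer 2: α = (0.56 + 0.073×18)×10⁻⁴ = 1.874×10⁻⁴ K⁻¹
Layer 3: α = (0.56 + 0.073×8.7)×10⁻⁴ = 1.1951×10⁻⁴ K⁻¹
Layer 4: α = (0.56 + 0.073×1.9)×10⁻⁴ = 0.6987×10⁻⁴ K⁻¹
0–230 m: 2.166×10⁻⁴ × 230 × 1.3 = 0.0647634 m
230–600 m: 0.92 × 1.874×10⁻⁴ × 370 = 0.06379096 m
Layer 3: 440 × 0.95 × 1.1951×10⁻⁴ = 0.04995518 m
1040–2140 m: 1100 × 0.6987×10⁻⁴ × 0.52 = 0.03996564 m
Δh = 0.0647634 + 0.06379096 + 0.04995518 + 0.03996564 = 0.21847518 m ≈ 0.22 m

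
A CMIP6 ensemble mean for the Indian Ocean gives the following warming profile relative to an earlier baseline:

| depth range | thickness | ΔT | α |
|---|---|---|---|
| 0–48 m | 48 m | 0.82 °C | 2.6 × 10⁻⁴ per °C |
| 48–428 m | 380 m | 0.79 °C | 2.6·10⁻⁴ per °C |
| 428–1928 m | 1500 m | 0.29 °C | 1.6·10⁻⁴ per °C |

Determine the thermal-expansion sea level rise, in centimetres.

Δh ≈ 15.8 cm

0–48 m: 0.82 × 48 × 2.6×10⁻⁴ = 0.0102336 m
Layer 2: 0.79 × 2.6×10⁻⁴ × 380 = 0.078052 m
1.6×10⁻⁴ × 1500 × 0.29 = 0.06960 m
Δh = 0.0102336 + 0.078052 + 0.06960 = 0.1578856 m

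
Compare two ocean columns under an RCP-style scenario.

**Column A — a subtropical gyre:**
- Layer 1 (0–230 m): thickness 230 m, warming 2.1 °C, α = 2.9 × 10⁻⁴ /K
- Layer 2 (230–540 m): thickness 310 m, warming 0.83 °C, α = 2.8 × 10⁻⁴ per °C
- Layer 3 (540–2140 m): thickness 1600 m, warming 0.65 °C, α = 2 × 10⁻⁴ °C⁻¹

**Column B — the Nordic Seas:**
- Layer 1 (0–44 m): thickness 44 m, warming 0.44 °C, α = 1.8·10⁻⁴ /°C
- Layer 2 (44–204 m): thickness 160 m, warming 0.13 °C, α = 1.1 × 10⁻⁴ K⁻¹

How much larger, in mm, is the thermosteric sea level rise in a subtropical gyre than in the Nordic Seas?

410 mm larger

A 2.9×10⁻⁴ × 2.1 × 230 = 0.14007 m
A Layer 2: 0.83 × 310 × 2.8×10⁻⁴ = 0.072044 m
A 2×10⁻⁴ × 1600 × 0.65 = 0.20800 m
A total: 0.420114 m
B 0–44 m: 1.8×10⁻⁴ × 0.44 × 44 = 0.0034848 m
B 0.13 × 1.1×10⁻⁴ × 160 = 0.002288 m
B total: 0.0057728 m
Difference: 0.420114 − 0.0057728 = 0.4143412 m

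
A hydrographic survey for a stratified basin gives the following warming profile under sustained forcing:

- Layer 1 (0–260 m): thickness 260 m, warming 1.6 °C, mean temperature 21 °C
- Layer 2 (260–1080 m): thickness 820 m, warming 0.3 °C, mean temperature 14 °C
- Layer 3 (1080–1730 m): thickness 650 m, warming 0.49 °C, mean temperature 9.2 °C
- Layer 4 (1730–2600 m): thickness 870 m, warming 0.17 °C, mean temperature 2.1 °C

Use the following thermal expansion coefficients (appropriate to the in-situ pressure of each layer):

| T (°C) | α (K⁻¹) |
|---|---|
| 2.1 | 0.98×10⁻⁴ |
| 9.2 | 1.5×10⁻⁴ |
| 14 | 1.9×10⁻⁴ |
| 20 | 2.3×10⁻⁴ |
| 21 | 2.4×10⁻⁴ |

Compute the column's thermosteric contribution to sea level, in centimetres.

21 cm

Layer 1 at 21 °C → α = 2.4×10⁻⁴ K⁻¹
Layer 2 at 14 °C → α = 1.9×10⁻⁴ K⁻¹
Layer 3 at 9.2 °C → α = 1.5×10⁻⁴ K⁻¹
Layer 4 at 2.1 °C → α = 0.98×10⁻⁴ K⁻¹
0–260 m: 260 × 2.4×10⁻⁴ × 1.6 = 0.09984 m
260–1080 m: 820 × 1.9×10⁻⁴ × 0.3 = 0.04674 m
650 × 1.5×10⁻⁴ × 0.49 = 0.047775 m
0.98×10⁻⁴ × 0.17 × 870 = 0.0144942 m
Δh = 0.09984 + 0.04674 + 0.047775 + 0.0144942 = 0.2088492 m ≈ 21 cm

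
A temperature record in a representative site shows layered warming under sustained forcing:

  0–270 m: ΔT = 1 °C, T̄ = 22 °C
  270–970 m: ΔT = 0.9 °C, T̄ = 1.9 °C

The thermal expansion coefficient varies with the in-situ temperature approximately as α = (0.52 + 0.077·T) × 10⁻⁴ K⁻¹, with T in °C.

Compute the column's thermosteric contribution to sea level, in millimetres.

Layer 1: α = (0.52 + 0.077×22)×10⁻⁴ = 2.214×10⁻⁴ K⁻¹
Layer 2: α = (0.52 + 0.077×1.9)×10⁻⁴ = 0.6663×10⁻⁴ K⁻¹
0–270 m: 2.214×10⁻⁴ × 1 × 270 = 0.059778 m
Layer 2: 700 × 0.9 × 0.6663×10⁻⁴ = 0.0419769 m
Δh = 0.059778 + 0.0419769 = 0.1017549 m

Δh = 102 mm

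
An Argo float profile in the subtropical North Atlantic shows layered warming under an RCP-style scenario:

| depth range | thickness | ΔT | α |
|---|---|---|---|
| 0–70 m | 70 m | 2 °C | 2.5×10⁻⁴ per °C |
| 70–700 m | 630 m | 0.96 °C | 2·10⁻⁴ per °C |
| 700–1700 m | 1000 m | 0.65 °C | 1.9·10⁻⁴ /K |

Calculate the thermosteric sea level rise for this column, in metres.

Δh ≈ 0.279 m

0–70 m: 2 × 70 × 2.5×10⁻⁴ = 0.03500 m
Layer 2: 630 × 0.96 × 2×10⁻⁴ = 0.12096 m
0.65 × 1000 × 1.9×10⁻⁴ = 0.12350 m
Δh = 0.03500 + 0.12096 + 0.12350 = 0.27946 m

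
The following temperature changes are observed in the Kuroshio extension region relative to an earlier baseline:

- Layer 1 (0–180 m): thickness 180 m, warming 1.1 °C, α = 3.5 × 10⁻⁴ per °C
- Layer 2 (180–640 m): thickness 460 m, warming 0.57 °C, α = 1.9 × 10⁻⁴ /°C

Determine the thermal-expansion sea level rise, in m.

3.5×10⁻⁴ × 1.1 × 180 = 0.06930 m
180–640 m: 1.9×10⁻⁴ × 460 × 0.57 = 0.049818 m
Δh = 0.06930 + 0.049818 = 0.119118 m

0.119 m of thermosteric rise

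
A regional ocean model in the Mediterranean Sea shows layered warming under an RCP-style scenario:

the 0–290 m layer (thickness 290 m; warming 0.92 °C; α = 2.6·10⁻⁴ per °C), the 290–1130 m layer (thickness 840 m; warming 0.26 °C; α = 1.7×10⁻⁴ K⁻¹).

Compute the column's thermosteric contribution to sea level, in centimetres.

0–290 m: 290 × 0.92 × 2.6×10⁻⁴ = 0.069368 m
Layer 2: 1.7×10⁻⁴ × 840 × 0.26 = 0.037128 m
Δh = 0.069368 + 0.037128 = 0.106496 m ≈ 10.6 cm

10.6 cm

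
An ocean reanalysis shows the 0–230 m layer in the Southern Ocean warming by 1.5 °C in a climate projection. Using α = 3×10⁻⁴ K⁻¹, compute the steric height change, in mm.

Δh = αΔT·H = 3×10⁻⁴ × 1.5 × 230 = 0.10350 m

104 mm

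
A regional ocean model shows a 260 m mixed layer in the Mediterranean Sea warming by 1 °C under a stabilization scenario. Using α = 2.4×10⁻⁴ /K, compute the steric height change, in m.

about 0.0624 m

Δh = αΔT·H = 2.4×10⁻⁴ × 1 × 260 = 0.06240 m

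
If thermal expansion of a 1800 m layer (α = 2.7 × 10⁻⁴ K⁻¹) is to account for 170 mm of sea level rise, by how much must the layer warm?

ΔT = Δh/(αH) = 0.17 / (2.7×10⁻⁴ × 1800) ≈ 0.3498 K

about 0.350 K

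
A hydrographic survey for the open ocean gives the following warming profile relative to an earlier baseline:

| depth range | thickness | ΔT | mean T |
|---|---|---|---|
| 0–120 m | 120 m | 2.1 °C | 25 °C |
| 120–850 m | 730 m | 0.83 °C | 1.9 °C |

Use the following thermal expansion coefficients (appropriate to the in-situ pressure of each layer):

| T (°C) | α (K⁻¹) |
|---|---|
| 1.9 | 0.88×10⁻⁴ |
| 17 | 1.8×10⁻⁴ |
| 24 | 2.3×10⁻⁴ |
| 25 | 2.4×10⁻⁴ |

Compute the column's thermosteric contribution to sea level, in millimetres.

Layer 1 at 25 °C → α = 2.4×10⁻⁴ K⁻¹
Layer 2 at 1.9 °C → α = 0.88×10⁻⁴ K⁻¹
0–120 m: 120 × 2.4×10⁻⁴ × 2.1 = 0.06048 m
120–850 m: 0.88×10⁻⁴ × 730 × 0.83 = 0.0533192 m
Δh = 0.06048 + 0.0533192 = 0.1137992 m

about 114 mm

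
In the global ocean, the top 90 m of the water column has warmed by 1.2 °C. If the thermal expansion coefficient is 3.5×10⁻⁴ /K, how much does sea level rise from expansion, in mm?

Δh = αΔT·H = 3.5×10⁻⁴ × 1.2 × 90 = 0.03780 m

Δh = 37.8 mm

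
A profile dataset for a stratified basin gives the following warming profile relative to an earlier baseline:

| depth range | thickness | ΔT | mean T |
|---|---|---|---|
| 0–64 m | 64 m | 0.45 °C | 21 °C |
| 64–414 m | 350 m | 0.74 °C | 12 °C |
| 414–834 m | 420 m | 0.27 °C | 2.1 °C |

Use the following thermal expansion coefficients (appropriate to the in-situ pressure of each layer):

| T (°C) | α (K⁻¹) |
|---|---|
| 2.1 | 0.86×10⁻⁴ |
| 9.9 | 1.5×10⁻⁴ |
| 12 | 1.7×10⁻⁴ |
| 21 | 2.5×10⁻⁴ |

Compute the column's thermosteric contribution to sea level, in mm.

about 61.0 mm

Layer 1 at 21 °C → α = 2.5×10⁻⁴ K⁻¹
Layer 2 at 12 °C → α = 1.7×10⁻⁴ K⁻¹
Layer 3 at 2.1 °C → α = 0.86×10⁻⁴ K⁻¹
0.45 × 64 × 2.5×10⁻⁴ = 0.00720 m
Layer 2: 1.7×10⁻⁴ × 0.74 × 350 = 0.04403 m
Layer 3: 420 × 0.86×10⁻⁴ × 0.27 = 0.0097524 m
Δh = 0.00720 + 0.04403 + 0.0097524 = 0.0609824 m ≈ 61.0 mm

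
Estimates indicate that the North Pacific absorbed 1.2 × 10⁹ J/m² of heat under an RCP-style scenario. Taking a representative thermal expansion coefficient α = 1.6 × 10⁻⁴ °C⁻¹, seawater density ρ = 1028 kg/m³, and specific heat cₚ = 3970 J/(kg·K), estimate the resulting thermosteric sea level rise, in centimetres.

Δh = αQ/(ρcₚ) = 1.6×10⁻⁴ × 1.2×10⁹ / (1028 × 3970) ≈ 0.047045 m

Δh = 4.70 cm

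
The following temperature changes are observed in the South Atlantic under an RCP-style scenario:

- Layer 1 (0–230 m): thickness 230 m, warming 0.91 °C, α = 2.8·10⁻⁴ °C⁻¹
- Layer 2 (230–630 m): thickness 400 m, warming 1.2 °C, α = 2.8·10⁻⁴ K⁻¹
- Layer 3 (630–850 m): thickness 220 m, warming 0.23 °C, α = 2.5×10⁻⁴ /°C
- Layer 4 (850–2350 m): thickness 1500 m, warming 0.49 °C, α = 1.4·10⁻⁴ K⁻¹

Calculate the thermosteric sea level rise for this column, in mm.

about 310 mm

0–230 m: 0.91 × 230 × 2.8×10⁻⁴ = 0.058604 m
230–630 m: 1.2 × 2.8×10⁻⁴ × 400 = 0.13440 m
220 × 0.23 × 2.5×10⁻⁴ = 0.01265 m
1.4×10⁻⁴ × 1500 × 0.49 = 0.10290 m
Δh = 0.058604 + 0.13440 + 0.01265 + 0.10290 = 0.308554 m ≈ 310 mm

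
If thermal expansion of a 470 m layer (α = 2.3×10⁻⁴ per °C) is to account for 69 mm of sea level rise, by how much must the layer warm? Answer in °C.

ΔT = Δh/(αH) = 0.069 / (2.3×10⁻⁴ × 470) ≈ 0.6383 °C

about 0.638 °C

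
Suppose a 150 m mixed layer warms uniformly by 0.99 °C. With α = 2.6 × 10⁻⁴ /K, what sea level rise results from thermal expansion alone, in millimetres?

Δh = αΔT·H = 2.6×10⁻⁴ × 0.99 × 150 = 0.03861 m

38.6 mm of thermosteric rise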